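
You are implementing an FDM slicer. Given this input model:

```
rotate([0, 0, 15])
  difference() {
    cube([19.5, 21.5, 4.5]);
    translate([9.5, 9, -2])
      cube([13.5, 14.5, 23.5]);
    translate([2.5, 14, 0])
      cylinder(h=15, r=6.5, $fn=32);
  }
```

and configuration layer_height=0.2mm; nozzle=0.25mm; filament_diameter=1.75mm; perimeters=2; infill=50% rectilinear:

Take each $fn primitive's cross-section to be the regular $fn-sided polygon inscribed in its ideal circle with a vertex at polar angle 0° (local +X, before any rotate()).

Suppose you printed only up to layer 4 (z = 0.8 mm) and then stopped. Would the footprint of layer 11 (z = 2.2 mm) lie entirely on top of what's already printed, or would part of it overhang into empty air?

Compare the two slices. At z = 0.8: the cube is present — its section is the full 19.5×21.5 rectangle (area 419.25 mm²); the cube at (9.5, 9) (footprint 13.5×14.5) is included at this height (area 195.75 mm²); the r=6.5 cylinder at (2.5, 14) contributes a regular 32-gon of circumradius 6.5 (area = (32/2)·6.500²·sin(360°/32) = 131.88 mm²); Subtracting the remaining from the first: starting from the 19.5×21.5 cube (419.25 mm²), the 13.5×14.5 cube at (9.5, 9) partially overlaps it — only the 125.00 mm² overlap (of its 195.75 mm²) is removed, clipping the outline; the r=6.5 cylinder at (2.5, 14) partially overlaps it — only the 97.51 mm² overlap (of its 131.88 mm²) is removed, clipping the outline — area = 196.74 mm²; (whole slice rotated 15° about Z — lengths, areas and connectivity unchanged). At z = 2.2: the 19.5×21.5 cube contributes its full rectangle (area 419.25 mm²); the cube at (9.5, 9) is present — its section is the full 13.5×14.5 rectangle (area 195.75 mm²); the cylinder at (2.5, 14): section is a regular 32-gon, circumradius r=6.5 (area = (32/2)·6.500²·sin(360°/32) = 131.88 mm²); After the difference (first − rest): starting from the 19.5×21.5 cube (419.25 mm²), the 13.5×14.5 cube at (9.5, 9) partially overlaps it — only the 125.00 mm² overlap (of its 195.75 mm²) is removed, clipping the outline; the r=6.5 cylinder at (2.5, 14) partially overlaps it — only the 97.51 mm² overlap (of its 131.88 mm²) is removed, clipping the outline — area = 196.74 mm²; (whole slice rotated 15° about Z — lengths, areas and connectivity unchanged). Checking containment: the cross-section at z = 2.2 is a subset of the cross-section at z = 0.8.

entirely on top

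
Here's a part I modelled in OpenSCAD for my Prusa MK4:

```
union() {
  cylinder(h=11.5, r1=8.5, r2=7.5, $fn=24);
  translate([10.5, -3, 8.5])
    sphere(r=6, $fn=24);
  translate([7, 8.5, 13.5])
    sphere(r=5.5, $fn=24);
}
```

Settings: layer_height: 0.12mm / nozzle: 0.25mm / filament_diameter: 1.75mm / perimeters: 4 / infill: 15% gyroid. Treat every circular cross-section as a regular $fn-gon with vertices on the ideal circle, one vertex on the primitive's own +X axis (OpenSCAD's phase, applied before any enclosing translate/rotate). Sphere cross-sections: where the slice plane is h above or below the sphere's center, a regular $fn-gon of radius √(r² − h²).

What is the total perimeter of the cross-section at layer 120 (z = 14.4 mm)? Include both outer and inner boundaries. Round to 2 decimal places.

40.83 mm

At z = 14.4 mm: the cone is absent (z outside [0, 11.5]); the r=6 sphere at (10.5, -3) slices to a regular 24-gon of circumradius 1.091 (√(r²−h²) with h=5.9 from center) (perimeter = 2·24·1.091·sin(180°/24) = 6.83 mm); the r=5.5 sphere at (7, 8.5) contributes a regular 24-gon of circumradius √(5.5²−0.9²) = 5.426 (perimeter = 2·24·5.426·sin(180°/24) = 33.99 mm); Taking the union: the 2 present regions are separate (no shared area or edge), so areas and boundary lengths simply add and each stays a separate island — boundary = 40.83 mm. Overall, the cross-section has 2 separate islands. Total boundary length (outer) = 40.83 mm.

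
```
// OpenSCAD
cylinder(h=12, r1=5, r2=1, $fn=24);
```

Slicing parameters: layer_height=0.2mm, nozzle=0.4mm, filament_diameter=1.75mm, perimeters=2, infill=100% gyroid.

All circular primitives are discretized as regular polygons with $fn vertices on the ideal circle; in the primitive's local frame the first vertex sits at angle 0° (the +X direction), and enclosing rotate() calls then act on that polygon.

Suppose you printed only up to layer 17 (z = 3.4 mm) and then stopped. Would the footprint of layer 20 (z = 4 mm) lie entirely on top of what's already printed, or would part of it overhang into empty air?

entirely on top

Compare the two slices. At z = 3.4: the cone: at t=0.283 of its height the radius interpolates to r₁+(r₂−r₁)t = 3.867, giving a regular 24-gon of that circumradius (area = (24/2)·3.867²·sin(360°/24) = 46.44 mm²). At z = 4: the cone: at t=0.333 of its height the radius interpolates to r₁+(r₂−r₁)t = 3.667, giving a regular 24-gon of that circumradius (area = (24/2)·3.667²·sin(360°/24) = 41.76 mm²). Checking containment: the cross-section at z = 4 is a subset of the cross-section at z = 3.4.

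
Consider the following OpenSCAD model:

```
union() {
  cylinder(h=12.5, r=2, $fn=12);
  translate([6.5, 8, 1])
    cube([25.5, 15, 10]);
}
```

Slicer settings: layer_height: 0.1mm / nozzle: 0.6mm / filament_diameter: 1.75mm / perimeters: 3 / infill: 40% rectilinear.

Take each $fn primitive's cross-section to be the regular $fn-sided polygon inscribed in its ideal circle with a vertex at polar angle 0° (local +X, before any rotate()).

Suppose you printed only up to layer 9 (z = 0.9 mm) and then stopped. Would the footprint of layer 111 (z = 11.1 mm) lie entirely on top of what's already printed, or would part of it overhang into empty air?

entirely on top

Compare the two slices. At z = 0.9: the cylinder: section is a regular 12-gon, circumradius r=2 (area = (12/2)·2.000²·sin(360°/12) = 12.00 mm²); the cube at (6.5, 8) does not reach this height (z outside [1, 11]); Combining (union): only the r=2 cylinder is present, so the union is just that shape — area = 12.00 mm². At z = 11.1: the r=2 cylinder gives a regular 12-gon of circumradius 2 (constant along its height) (area = (12/2)·2.000²·sin(360°/12) = 12.00 mm²); the cube at (6.5, 8) is not intersected at this z (z outside [1, 11]); Taking the union: only the r=2 cylinder is present, so the union is just that shape — area = 12.00 mm². Checking containment: the cross-section at z = 11.1 is a subset of the cross-section at z = 0.9.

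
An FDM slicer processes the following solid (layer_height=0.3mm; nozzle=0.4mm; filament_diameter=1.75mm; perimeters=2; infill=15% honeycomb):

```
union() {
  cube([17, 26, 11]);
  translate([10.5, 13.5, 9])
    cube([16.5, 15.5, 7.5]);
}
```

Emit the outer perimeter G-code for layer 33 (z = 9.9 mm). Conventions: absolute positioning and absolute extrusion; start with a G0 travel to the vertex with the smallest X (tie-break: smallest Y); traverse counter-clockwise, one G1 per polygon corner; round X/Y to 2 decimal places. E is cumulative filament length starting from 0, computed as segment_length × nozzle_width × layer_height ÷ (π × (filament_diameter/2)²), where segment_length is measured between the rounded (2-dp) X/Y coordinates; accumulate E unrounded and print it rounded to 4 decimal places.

G0 X0.00 Y0.00 Z9.90
G1 X17.00 Y0.00 E0.8481
G1 X17.00 Y13.50 E1.5217
G1 X27.00 Y13.50 E2.0206
G1 X27.00 Y29.00 E2.7939
G1 X10.50 Y29.00 E3.6170
G1 X10.50 Y26.00 E3.7667
G1 X0.00 Y26.00 E4.2906
G1 X0.00 Y0.00 E5.5877

At z = 9.9 mm: the 17×26 cube contributes its full rectangle; the cube at (10.5, 13.5) is present — its section is the full 16.5×15.5 rectangle; Taking the union: the regions partially overlap (shared area 81.25 mm²), so overlapping operands fuse into one piece — 1 connected region. The outline is a single polygon with 8 vertices. Extrusion per mm of travel: 0.4 × 0.3 / (π × 0.875²) = 0.049890. Accumulating E over each segment gives final E = 5.5877.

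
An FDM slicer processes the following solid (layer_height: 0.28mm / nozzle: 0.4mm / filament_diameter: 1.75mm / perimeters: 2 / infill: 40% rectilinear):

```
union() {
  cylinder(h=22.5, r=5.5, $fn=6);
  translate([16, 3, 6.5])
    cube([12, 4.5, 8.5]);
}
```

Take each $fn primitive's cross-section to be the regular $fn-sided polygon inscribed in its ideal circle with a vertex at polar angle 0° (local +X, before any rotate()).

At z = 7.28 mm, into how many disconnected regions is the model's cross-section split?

At z = 7.28 mm: the cylinder: section is a regular 6-gon, circumradius r=5.5; the 12×4.5 cube at (16, 3) contributes its full rectangle; Merging all regions: the 2 present regions are separate (no shared area or edge), so areas and boundary lengths simply add and each stays a separate island — 2 connected regions. The result has 2 disconnected regions.

2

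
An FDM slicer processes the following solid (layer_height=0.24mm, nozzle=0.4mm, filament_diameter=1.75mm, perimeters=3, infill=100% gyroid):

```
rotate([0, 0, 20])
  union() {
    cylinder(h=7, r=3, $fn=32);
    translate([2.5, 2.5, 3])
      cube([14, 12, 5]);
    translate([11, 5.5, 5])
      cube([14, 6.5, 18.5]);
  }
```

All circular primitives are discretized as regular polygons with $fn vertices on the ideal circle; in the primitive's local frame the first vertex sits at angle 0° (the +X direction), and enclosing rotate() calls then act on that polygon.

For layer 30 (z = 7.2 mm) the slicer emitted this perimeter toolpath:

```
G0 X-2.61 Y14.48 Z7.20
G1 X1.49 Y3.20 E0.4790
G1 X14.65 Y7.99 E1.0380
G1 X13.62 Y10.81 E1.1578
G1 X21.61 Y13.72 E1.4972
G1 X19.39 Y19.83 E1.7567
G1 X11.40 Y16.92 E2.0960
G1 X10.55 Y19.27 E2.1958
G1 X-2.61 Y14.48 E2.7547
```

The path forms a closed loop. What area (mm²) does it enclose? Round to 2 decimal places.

Apply the shoelace formula to the sequence of (X, Y) vertices; enclosed area = 223.32 mm².

223.32 mm²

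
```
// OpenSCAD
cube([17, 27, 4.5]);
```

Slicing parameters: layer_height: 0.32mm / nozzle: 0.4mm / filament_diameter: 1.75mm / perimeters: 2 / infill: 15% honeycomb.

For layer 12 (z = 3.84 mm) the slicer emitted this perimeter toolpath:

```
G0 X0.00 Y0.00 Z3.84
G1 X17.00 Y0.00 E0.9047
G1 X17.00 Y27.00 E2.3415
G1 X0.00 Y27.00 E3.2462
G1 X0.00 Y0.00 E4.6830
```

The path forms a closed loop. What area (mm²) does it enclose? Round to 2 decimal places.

459.00 mm²

Apply the shoelace formula to the sequence of (X, Y) vertices; enclosed area = 459.00 mm².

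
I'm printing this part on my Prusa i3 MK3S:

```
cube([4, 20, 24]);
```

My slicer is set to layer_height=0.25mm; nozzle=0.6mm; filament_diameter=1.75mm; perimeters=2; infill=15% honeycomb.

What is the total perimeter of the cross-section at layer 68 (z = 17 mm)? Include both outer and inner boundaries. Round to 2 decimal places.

At z = 17 mm: the cube is present — its section is the full 4×20 rectangle (perimeter 48.00 mm). Overall, the cross-section is a single solid region. Total boundary length (outer) = 48.00 mm.

48.00 mm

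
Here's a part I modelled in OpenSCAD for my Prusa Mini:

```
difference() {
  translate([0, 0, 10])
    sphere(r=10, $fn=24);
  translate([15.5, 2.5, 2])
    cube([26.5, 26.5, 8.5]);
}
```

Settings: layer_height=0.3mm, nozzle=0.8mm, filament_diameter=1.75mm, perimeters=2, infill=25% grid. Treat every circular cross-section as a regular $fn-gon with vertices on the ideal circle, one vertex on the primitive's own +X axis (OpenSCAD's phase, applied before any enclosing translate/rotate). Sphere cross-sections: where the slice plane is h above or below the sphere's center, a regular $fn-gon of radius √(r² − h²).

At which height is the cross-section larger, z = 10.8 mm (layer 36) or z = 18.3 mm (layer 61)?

Layer 36 (z = 10.8): the r=10 sphere slices to a regular 24-gon of circumradius 9.968 (√(r²−h²) with h=0.8 from center) (area = (24/2)·9.968²·sin(360°/24) = 308.60 mm²); the cube at (15.5, 2.5) is absent (z outside [2, 10.5]); After the difference (first − rest): none of the subtracted shapes is present at this height, so the r=10 sphere is unchanged — area = 308.60 mm². So its area = 308.60 mm². Layer 61 (z = 18.3): the sphere: section is a regular 24-gon, circumradius = √(r²−h²) = √(10²−8.3²) = 5.578 (area = (24/2)·5.578²·sin(360°/24) = 96.62 mm²); the cube at (15.5, 2.5) does not reach this height (z outside [2, 10.5]); Taking the first minus the rest: none of the subtracted shapes is present at this height, so the r=10 sphere is unchanged — area = 96.62 mm². So its area = 96.62 mm². Layer 36 is larger (308.60 vs 96.62 mm²).

layer 36 (z = 10.8 mm)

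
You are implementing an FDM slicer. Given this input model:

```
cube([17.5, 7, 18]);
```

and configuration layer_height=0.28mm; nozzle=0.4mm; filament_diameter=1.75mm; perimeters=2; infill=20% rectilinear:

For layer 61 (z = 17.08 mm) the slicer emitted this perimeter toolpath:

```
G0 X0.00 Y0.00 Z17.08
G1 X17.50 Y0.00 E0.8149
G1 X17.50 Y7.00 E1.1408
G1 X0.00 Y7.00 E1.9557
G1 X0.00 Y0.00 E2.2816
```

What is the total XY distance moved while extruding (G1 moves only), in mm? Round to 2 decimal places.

49.00 mm

Sum the Euclidean lengths of each G1 segment: total = 49.00 mm.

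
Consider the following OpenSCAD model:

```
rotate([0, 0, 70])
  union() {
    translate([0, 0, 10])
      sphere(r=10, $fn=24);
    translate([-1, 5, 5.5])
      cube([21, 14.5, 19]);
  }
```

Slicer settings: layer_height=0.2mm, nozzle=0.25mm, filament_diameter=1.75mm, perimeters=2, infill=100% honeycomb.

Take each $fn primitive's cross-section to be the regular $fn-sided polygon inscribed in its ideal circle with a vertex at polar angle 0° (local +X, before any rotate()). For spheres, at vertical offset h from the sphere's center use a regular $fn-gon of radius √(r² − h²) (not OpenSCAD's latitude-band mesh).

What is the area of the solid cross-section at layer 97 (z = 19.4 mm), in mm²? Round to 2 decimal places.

At z = 19.4 mm: the r=10 sphere slices to a regular 24-gon of circumradius 3.412 (√(r²−h²) with h=9.4 from center) (area = (24/2)·3.412²·sin(360°/24) = 36.15 mm²); the cube at (-1, 5) is present — its section is the full 21×14.5 rectangle (area 304.50 mm²); Combining (union): the 2 present regions are separate (no shared area or edge), so areas and boundary lengths simply add and each stays a separate island — area = 340.65 mm²; (whole slice rotated 70° about Z — lengths, areas and connectivity unchanged). Overall, the cross-section has 2 separate islands. Net area = 340.65 mm².

340.65 mm²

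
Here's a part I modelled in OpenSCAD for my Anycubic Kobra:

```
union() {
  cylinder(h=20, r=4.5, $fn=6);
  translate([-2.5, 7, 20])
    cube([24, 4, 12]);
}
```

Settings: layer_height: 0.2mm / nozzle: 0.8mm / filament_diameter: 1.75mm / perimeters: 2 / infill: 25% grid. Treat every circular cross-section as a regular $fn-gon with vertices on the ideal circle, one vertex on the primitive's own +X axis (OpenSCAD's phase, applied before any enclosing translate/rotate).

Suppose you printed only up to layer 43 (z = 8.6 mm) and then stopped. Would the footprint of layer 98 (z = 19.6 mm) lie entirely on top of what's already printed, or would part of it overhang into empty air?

entirely on top

Compare the two slices. At z = 8.6: the r=4.5 cylinder contributes a regular 6-gon of circumradius 4.5 (area = (6/2)·4.500²·sin(360°/6) = 52.61 mm²); the cube at (-2.5, 7) is not intersected at this z (z outside [20, 32]); Merging all regions: only the r=4.5 cylinder is present, so the union is just that shape — area = 52.61 mm². At z = 19.6: the r=4.5 cylinder contributes a regular 6-gon of circumradius 4.5 (area = (6/2)·4.500²·sin(360°/6) = 52.61 mm²); the cube at (-2.5, 7) is not intersected at this z (z outside [20, 32]); Combining (union): only the r=4.5 cylinder is present, so the union is just that shape — area = 52.61 mm². Checking containment: the cross-section at z = 19.6 is a subset of the cross-section at z = 8.6.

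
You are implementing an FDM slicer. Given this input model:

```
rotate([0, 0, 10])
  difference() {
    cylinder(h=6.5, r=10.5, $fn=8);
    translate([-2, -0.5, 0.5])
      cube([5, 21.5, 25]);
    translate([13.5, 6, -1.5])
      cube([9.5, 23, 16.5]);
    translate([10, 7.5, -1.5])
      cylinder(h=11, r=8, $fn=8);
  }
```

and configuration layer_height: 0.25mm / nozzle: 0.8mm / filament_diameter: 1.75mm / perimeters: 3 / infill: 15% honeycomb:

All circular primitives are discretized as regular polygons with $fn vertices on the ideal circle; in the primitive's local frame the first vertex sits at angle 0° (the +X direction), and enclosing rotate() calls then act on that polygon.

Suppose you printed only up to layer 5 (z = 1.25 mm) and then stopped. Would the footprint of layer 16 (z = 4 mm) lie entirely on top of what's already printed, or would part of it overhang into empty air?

Compare the two slices. At z = 1.25: the r=10.5 cylinder contributes a regular 8-gon of circumradius 10.5 (area = (8/2)·10.500²·sin(360°/8) = 311.83 mm²); the cube at (-2, -0.5) (footprint 5×21.5) is included at this height (area 107.50 mm²); the 9.5×23 cube at (13.5, 6) contributes its full rectangle (area 218.50 mm²); the cylinder at (10, 7.5): section is a regular 8-gon, circumradius r=8 (area = (8/2)·8.000²·sin(360°/8) = 181.02 mm²); After the difference (first − rest): starting from the r=10.5 cylinder (311.83 mm²), the 5×21.5 cube at (-2, -0.5) partially overlaps it — only the 52.31 mm² overlap (of its 107.50 mm²) is removed, clipping the outline; the 9.5×23 cube at (13.5, 6) misses the remaining region (no effect); the r=8 cylinder at (10, 7.5) partially overlaps it — only the 40.05 mm² overlap (of its 181.02 mm²) is removed, clipping the outline — area = 219.48 mm²; (rotated 10° about Z; rotation is an isometry so areas/perimeters/island counts are preserved). At z = 4: the r=10.5 cylinder gives a regular 8-gon of circumradius 10.5 (constant along its height) (area = (8/2)·10.500²·sin(360°/8) = 311.83 mm²); the 5×21.5 cube at (-2, -0.5) contributes its full rectangle (area 107.50 mm²); the cube at (13.5, 6) (footprint 9.5×23) is included at this height (area 218.50 mm²); the cylinder at (10, 7.5): section is a regular 8-gon, circumradius r=8 (area = (8/2)·8.000²·sin(360°/8) = 181.02 mm²); Subtracting the remaining from the first: starting from the r=10.5 cylinder (311.83 mm²), the 5×21.5 cube at (-2, -0.5) partially overlaps it — only the 52.31 mm² overlap (of its 107.50 mm²) is removed, clipping the outline; the 9.5×23 cube at (13.5, 6) misses the remaining region (no effect); the r=8 cylinder at (10, 7.5) partially overlaps it — only the 40.05 mm² overlap (of its 181.02 mm²) is removed, clipping the outline — area = 219.48 mm²; (rotated 10° about Z; rotation is an isometry so areas/perimeters/island counts are preserved). Checking containment: the cross-section at z = 4 is a subset of the cross-section at z = 1.25.

entirely on top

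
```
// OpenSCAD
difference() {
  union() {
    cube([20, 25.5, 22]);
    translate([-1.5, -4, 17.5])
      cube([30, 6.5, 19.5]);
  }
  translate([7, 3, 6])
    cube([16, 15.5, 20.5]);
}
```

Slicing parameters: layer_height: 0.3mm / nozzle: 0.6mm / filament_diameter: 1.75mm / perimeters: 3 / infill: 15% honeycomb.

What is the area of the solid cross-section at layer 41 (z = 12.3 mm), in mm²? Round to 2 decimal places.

308.50 mm²

At z = 12.3 mm: the 20×25.5 cube contributes its full rectangle (area 510.00 mm²); the cube at (-1.5, -4) does not reach this height (z outside [17.5, 37]); Taking the union: only the 20×25.5 cube is present, so the union is just that shape — area = 510.00 mm²; the cube at (7, 3) is present — its section is the full 16×15.5 rectangle (area 248.00 mm²); After the difference (first − rest): starting from that combined region (510.00 mm²), the 16×15.5 cube at (7, 3) partially overlaps it — only the 201.50 mm² overlap (of its 248.00 mm²) is removed, clipping the outline — area = 308.50 mm². Overall, the cross-section is a single solid region. Net area = 308.50 mm².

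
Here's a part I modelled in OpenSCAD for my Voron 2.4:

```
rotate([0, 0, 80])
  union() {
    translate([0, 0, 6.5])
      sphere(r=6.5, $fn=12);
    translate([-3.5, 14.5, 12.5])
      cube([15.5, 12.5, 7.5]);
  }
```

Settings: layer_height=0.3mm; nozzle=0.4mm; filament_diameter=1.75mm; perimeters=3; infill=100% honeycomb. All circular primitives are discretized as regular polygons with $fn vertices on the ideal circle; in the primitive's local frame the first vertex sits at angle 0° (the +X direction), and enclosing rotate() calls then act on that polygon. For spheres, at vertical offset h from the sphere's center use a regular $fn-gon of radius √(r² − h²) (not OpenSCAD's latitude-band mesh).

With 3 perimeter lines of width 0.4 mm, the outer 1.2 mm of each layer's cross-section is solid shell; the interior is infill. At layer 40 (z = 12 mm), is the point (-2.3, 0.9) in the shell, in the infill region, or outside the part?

shell

At z = 12 mm: the sphere: section is a regular 12-gon, circumradius = √(r²−h²) = √(6.5²−5.5²) = 3.464; the cube at (-3.5, 14.5) is not intersected at this z (z outside [12.5, 20]); Taking the union: only the r=6.5 sphere is present, so the union is just that shape — 1 connected region; (whole slice rotated 80° about Z — lengths, areas and connectivity unchanged). Overall, the cross-section is a single solid region. Undo the 80° rotation: the query point maps to (0.487, 2.421) in the un-rotated model frame. The nearest boundary edge runs (1.73, 3.00)→(0.00, 3.46); distance from the point to it = 0.88 mm. The point is inside the cross-section, 0.88 mm from the nearest boundary — within the 1.2 mm shell band (3 × 0.4).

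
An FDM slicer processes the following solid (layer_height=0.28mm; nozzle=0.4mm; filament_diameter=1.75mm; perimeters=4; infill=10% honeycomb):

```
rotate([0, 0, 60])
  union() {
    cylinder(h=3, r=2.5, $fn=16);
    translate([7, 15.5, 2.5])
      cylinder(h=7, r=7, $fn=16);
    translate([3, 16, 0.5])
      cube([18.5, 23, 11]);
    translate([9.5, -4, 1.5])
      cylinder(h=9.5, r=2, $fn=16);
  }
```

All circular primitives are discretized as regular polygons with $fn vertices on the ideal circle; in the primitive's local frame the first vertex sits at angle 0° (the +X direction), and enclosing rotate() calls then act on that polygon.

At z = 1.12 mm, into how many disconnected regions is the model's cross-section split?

At z = 1.12 mm: the cylinder: section is a regular 16-gon, circumradius r=2.5; the cylinder at (7, 15.5) is not intersected at this z (z outside [2.5, 9.5]); the cube at (3, 16) (footprint 18.5×23) is included at this height; the cylinder at (9.5, -4) is absent (z outside [1.5, 11]); Merging all regions: the 2 present regions are separate (no shared area or edge), so areas and boundary lengths simply add and each stays a separate island — 2 connected regions; (rotated 60° about Z; rotation is an isometry so areas/perimeters/island counts are preserved). The result has 2 disconnected regions.

2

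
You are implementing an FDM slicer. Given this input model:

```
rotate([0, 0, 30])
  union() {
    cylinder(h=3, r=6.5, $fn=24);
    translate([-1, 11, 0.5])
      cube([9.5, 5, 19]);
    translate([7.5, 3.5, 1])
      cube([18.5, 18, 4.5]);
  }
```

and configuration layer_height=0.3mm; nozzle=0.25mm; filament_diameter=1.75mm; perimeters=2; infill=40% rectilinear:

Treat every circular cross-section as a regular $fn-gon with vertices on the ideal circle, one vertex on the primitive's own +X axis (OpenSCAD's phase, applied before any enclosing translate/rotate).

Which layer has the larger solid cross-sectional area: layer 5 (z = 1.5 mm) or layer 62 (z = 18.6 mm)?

layer 5 (z = 1.5 mm)

Layer 5 (z = 1.5): the cylinder: section is a regular 24-gon, circumradius r=6.5 (area = (24/2)·6.500²·sin(360°/24) = 131.22 mm²); the cube at (-1, 11) is present — its section is the full 9.5×5 rectangle (area 47.50 mm²); the cube at (7.5, 3.5) is present — its section is the full 18.5×18 rectangle (area 333.00 mm²); Taking the union: the regions partially overlap — summed areas 511.72 mm² minus the doubly-counted overlap 5.00 mm² gives 506.72 mm² — area = 506.72 mm²; (rotated 30° about Z; rotation is an isometry so areas/perimeters/island counts are preserved). So its area = 506.72 mm². Layer 62 (z = 18.6): the cylinder is not intersected at this z (z outside [0, 3]); the cube at (-1, 11) is present — its section is the full 9.5×5 rectangle (area 47.50 mm²); the cube at (7.5, 3.5) is not intersected at this z (z outside [1, 5.5]); Merging all regions: only the 9.5×5 cube at (-1, 11) is present, so the union is just that shape — area = 47.50 mm²; (whole slice rotated 30° about Z — lengths, areas and connectivity unchanged). So its area = 47.50 mm². Layer 5 is larger (506.72 vs 47.50 mm²).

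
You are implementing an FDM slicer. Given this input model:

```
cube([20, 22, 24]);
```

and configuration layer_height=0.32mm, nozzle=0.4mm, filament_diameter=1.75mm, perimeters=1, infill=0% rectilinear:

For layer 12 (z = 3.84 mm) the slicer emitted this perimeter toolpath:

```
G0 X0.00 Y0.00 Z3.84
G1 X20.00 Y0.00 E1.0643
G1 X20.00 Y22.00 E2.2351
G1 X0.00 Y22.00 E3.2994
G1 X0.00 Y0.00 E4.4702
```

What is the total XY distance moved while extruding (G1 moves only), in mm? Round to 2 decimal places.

Sum the Euclidean lengths of each G1 segment: total = 84.00 mm.

84.00 mm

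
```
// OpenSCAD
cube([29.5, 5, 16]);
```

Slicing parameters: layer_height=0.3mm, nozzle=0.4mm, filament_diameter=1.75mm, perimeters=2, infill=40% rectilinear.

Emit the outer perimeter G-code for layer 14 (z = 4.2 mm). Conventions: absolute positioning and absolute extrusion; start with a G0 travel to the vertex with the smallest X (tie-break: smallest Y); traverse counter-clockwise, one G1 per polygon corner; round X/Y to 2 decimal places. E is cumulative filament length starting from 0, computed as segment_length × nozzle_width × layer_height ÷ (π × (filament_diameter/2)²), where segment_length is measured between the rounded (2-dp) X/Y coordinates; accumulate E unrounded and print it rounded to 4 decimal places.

G0 X0.00 Y0.00 Z4.20
G1 X29.50 Y0.00 E1.4718
G1 X29.50 Y5.00 E1.7212
G1 X0.00 Y5.00 E3.1930
G1 X0.00 Y0.00 E3.4424

At z = 4.2 mm: the cube is present — its section is the full 29.5×5 rectangle. The outline is a single polygon with 4 vertices. Extrusion per mm of travel: 0.4 × 0.3 / (π × 0.875²) = 0.049890. Accumulating E over each segment gives final E = 3.4424.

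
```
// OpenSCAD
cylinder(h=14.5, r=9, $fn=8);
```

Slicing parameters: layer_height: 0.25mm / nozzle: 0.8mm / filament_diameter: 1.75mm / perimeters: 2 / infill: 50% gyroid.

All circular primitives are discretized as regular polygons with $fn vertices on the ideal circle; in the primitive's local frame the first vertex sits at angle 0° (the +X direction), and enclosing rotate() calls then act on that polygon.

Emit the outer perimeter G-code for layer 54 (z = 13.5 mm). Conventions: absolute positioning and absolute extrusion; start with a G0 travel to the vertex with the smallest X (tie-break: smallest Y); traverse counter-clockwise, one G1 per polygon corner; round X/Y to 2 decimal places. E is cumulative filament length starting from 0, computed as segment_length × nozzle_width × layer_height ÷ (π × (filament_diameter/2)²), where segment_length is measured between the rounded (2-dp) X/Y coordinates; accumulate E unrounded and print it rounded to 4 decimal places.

G0 X-9.00 Y0.00 Z13.50
G1 X-6.36 Y-6.36 E0.5726
G1 X0.00 Y-9.00 E1.1452
G1 X6.36 Y-6.36 E1.7178
G1 X9.00 Y0.00 E2.2903
G1 X6.36 Y6.36 E2.8629
G1 X0.00 Y9.00 E3.4355
G1 X-6.36 Y6.36 E4.0081
G1 X-9.00 Y0.00 E4.5807

At z = 13.5 mm: the cylinder: section is a regular 8-gon, circumradius r=9. The outline is a single polygon with 8 vertices. Extrusion per mm of travel: 0.8 × 0.25 / (π × 0.875²) = 0.083150. Accumulating E over each segment gives final E = 4.5807.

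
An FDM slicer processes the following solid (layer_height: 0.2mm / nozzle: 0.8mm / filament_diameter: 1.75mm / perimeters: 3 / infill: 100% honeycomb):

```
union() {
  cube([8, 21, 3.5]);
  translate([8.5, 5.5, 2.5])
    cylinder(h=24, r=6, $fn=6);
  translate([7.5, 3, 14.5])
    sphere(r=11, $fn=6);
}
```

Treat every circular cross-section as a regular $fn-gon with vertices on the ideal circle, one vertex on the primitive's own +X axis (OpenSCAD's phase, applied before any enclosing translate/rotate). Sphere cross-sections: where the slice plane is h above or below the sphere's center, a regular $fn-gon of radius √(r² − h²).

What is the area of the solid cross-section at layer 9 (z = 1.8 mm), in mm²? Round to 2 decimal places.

At z = 1.8 mm: the cube is present — its section is the full 8×21 rectangle (area 168.00 mm²); the cylinder at (8.5, 5.5) is absent (z outside [2.5, 26.5]); the sphere at (7.5, 3) is absent (|z−center|=12.700 > r=11); Merging all regions: only the 8×21 cube is present, so the union is just that shape — area = 168.00 mm². Overall, the cross-section is a single solid region. Net area = 168.00 mm².

168.00 mm²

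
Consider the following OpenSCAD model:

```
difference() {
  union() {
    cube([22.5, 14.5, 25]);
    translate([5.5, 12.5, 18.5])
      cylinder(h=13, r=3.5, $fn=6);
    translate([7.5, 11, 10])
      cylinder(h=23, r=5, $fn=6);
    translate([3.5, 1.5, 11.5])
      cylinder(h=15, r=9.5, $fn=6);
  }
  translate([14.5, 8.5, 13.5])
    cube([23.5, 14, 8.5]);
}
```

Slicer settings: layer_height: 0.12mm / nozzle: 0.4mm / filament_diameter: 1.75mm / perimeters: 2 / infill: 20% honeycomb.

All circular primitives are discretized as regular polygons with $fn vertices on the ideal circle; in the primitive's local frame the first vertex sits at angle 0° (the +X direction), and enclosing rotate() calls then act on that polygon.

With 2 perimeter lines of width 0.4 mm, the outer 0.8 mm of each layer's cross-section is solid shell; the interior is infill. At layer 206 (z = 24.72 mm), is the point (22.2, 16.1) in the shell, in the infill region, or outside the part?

At z = 24.72 mm: the cube is present — its section is the full 22.5×14.5 rectangle; the r=3.5 cylinder at (5.5, 12.5) contributes a regular 6-gon of circumradius 3.5; the r=5 cylinder at (7.5, 11) gives a regular 6-gon of circumradius 5 (constant along its height); the r=9.5 cylinder at (3.5, 1.5) gives a regular 6-gon of circumradius 9.5 (constant along its height); Merging all regions: the regions partially overlap (shared area 196.63 mm²), so overlapping operands fuse into one piece — 1 connected region; the cube at (14.5, 8.5) does not reach this height (z outside [13.5, 22]); Taking the first minus the rest: none of the subtracted shapes is present at this height, so that combined region is unchanged — 1 connected region. Overall, the cross-section is a single solid region. The nearest boundary edge runs (10.48, 14.50)→(22.50, 14.50); distance from the point to it = 1.60 mm. The point is not inside any of the regions above, so it lies outside the cross-section (1.60 mm from the nearest boundary).

outside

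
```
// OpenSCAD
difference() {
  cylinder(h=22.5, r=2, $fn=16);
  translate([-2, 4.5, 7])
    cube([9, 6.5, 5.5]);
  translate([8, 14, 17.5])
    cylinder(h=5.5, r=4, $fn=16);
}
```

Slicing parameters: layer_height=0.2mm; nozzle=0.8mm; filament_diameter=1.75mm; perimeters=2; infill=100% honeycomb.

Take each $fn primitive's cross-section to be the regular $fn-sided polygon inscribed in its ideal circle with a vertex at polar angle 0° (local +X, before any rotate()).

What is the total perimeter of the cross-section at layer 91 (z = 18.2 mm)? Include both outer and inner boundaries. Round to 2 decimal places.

12.49 mm

At z = 18.2 mm: the cylinder: section is a regular 16-gon, circumradius r=2 (perimeter = 2·16·2.000·sin(180°/16) = 12.49 mm); the cube at (-2, 4.5) is absent (z outside [7, 12.5]); the r=4 cylinder at (8, 14) gives a regular 16-gon of circumradius 4 (constant along its height) (perimeter = 2·16·4.000·sin(180°/16) = 24.97 mm); Subtracting the remaining from the first: starting from the r=2 cylinder, the r=4 cylinder at (8, 14) misses the remaining region (no effect) — boundary = 12.49 mm. Overall, the cross-section is a single solid region. Total boundary length (outer) = 12.49 mm.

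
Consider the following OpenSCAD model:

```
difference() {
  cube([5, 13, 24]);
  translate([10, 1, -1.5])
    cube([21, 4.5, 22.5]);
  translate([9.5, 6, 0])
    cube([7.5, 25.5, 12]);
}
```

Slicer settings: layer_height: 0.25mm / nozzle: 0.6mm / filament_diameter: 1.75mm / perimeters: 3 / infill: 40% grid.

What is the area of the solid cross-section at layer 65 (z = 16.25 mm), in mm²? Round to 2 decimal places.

At z = 16.25 mm: the cube (footprint 5×13) is included at this height (area 65.00 mm²); the cube at (10, 1) (footprint 21×4.5) is included at this height (area 94.50 mm²); the cube at (9.5, 6) is not intersected at this z (z outside [0, 12]); After the difference (first − rest): starting from the 5×13 cube (65.00 mm²), the 21×4.5 cube at (10, 1) misses the remaining region (no effect) — area = 65.00 mm². Overall, the cross-section is a single solid region. Net area = 65.00 mm².

65.00 mm²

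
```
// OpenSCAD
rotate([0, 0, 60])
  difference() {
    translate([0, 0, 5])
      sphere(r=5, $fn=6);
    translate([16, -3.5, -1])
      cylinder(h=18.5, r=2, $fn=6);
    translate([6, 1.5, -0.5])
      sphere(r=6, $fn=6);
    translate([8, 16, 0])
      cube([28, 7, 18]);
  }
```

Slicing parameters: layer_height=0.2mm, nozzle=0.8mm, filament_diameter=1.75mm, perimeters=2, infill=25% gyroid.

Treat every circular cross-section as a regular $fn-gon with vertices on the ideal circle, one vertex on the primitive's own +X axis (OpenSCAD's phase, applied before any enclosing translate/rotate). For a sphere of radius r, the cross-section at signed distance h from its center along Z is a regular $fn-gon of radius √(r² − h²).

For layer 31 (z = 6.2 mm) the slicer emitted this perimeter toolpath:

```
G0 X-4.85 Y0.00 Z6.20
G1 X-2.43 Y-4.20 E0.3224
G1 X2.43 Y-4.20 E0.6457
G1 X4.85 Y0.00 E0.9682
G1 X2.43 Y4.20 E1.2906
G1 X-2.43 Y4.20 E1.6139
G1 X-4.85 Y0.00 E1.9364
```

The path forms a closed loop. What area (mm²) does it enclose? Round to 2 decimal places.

61.15 mm²

Apply the shoelace formula to the sequence of (X, Y) vertices; enclosed area = 61.15 mm².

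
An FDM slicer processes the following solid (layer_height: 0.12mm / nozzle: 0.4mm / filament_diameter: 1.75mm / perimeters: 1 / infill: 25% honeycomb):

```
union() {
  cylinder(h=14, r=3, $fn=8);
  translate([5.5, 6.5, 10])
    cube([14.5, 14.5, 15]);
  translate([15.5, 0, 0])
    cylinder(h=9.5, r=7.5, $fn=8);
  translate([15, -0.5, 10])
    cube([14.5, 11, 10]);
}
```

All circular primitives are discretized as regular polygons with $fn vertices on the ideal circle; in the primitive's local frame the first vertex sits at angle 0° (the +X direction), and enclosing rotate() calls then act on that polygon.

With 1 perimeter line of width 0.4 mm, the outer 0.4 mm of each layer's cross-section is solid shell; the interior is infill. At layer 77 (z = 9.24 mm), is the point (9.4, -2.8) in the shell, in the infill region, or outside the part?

At z = 9.24 mm: the r=3 cylinder gives a regular 8-gon of circumradius 3 (constant along its height); the cube at (5.5, 6.5) is absent (z outside [10, 25]); the r=7.5 cylinder at (15.5, 0) gives a regular 8-gon of circumradius 7.5 (constant along its height); the cube at (15, -0.5) does not reach this height (z outside [10, 20]); Merging all regions: the 2 present regions are separate (no shared area or edge), so areas and boundary lengths simply add and each stays a separate island — 2 connected regions. Overall, the cross-section has 2 separate islands. The nearest boundary edge runs (10.20, -5.30)→(8.00, 0.00); distance from the point to it = 0.22 mm. (Shell/infill is judged within the island containing the point — the largest one.) The point is inside the cross-section, 0.22 mm from the nearest boundary — within the 0.4 mm shell band (1 × 0.4).

shell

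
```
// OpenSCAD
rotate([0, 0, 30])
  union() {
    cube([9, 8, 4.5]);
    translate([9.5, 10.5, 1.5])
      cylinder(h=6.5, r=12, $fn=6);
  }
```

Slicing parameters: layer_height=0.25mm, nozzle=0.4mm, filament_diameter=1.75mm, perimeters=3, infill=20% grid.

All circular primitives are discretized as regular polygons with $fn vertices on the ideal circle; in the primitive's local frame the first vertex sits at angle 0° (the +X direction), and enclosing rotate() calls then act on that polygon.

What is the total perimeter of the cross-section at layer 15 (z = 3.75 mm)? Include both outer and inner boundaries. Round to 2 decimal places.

At z = 3.75 mm: the cube (footprint 9×8) is included at this height (perimeter 34.00 mm); the cylinder at (9.5, 10.5): section is a regular 6-gon, circumradius r=12 (perimeter = 2·6·12.000·sin(180°/6) = 72.00 mm); Combining (union): the regions partially overlap (shared area 60.42 mm²), so the edge portions inside another operand are dropped and the merged outline is re-measured after clipping — boundary = 74.78 mm; (rotated 30° about Z; rotation is an isometry so areas/perimeters/island counts are preserved). Overall, the cross-section is a single solid region. Total boundary length (outer) = 74.78 mm.

74.78 mm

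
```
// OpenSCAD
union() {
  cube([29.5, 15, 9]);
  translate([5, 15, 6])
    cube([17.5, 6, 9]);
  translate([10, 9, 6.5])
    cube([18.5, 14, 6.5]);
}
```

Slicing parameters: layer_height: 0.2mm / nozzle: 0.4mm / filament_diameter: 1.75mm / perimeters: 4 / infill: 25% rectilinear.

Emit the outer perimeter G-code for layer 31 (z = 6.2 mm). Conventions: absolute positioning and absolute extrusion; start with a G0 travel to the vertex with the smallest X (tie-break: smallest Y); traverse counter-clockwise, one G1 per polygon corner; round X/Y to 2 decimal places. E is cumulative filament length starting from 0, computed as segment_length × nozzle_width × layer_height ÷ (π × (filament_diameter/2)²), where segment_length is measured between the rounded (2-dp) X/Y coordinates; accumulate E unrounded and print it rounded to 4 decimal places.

G0 X0.00 Y0.00 Z6.20
G1 X29.50 Y0.00 E0.9812
G1 X29.50 Y15.00 E1.4801
G1 X22.50 Y15.00 E1.7129
G1 X22.50 Y21.00 E1.9125
G1 X5.00 Y21.00 E2.4945
G1 X5.00 Y15.00 E2.6941
G1 X0.00 Y15.00 E2.8604
G1 X0.00 Y0.00 E3.3593

At z = 6.2 mm: the 29.5×15 cube contributes its full rectangle; the cube at (5, 15) is present — its section is the full 17.5×6 rectangle; the cube at (10, 9) is not intersected at this z (z outside [6.5, 13]); Merging all regions: the 2 present regions share edge segments without overlapping in area, so areas simply add but the touching pieces fuse into one outline (the shared edge portions become interior and drop out of the boundary) — 1 connected region. The outline is a single polygon with 8 vertices. Extrusion per mm of travel: 0.4 × 0.2 / (π × 0.875²) = 0.033260. Accumulating E over each segment gives final E = 3.3593.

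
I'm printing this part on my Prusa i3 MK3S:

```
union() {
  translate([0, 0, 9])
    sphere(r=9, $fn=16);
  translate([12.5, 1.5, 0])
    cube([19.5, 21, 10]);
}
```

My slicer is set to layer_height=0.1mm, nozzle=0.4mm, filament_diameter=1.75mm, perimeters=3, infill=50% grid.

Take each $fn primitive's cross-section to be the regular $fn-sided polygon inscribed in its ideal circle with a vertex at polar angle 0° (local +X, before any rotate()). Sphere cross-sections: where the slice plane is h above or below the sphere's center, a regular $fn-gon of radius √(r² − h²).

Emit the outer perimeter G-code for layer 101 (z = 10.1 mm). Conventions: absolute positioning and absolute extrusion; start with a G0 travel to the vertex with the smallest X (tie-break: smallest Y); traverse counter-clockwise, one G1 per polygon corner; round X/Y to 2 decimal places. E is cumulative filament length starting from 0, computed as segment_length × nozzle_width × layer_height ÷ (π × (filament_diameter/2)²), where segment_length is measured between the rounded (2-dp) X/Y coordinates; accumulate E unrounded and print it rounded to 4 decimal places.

G0 X-8.93 Y0.00 Z10.10
G1 X-8.25 Y-3.42 E0.0580
G1 X-6.32 Y-6.32 E0.1159
G1 X-3.42 Y-8.25 E0.1739
G1 X0.00 Y-8.93 E0.2318
G1 X3.42 Y-8.25 E0.2898
G1 X6.32 Y-6.32 E0.3478
G1 X8.25 Y-3.42 E0.4057
G1 X8.93 Y0.00 E0.4637
G1 X8.25 Y3.42 E0.5217
G1 X6.32 Y6.32 E0.5796
G1 X3.42 Y8.25 E0.6375
G1 X0.00 Y8.93 E0.6955
G1 X-3.42 Y8.25 E0.7535
G1 X-6.32 Y6.32 E0.8114
G1 X-8.25 Y3.42 E0.8694
G1 X-8.93 Y0.00 E0.9274

At z = 10.1 mm: the sphere: section is a regular 16-gon, circumradius = √(r²−h²) = √(9²−1.1²) = 8.933; the cube at (12.5, 1.5) does not reach this height (z outside [0, 10]); Combining (union): only the r=9 sphere is present, so the union is just that shape — 1 connected region. The outline is a single polygon with 16 vertices. Extrusion per mm of travel: 0.4 × 0.1 / (π × 0.875²) = 0.016630. Accumulating E over each segment gives final E = 0.9274.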